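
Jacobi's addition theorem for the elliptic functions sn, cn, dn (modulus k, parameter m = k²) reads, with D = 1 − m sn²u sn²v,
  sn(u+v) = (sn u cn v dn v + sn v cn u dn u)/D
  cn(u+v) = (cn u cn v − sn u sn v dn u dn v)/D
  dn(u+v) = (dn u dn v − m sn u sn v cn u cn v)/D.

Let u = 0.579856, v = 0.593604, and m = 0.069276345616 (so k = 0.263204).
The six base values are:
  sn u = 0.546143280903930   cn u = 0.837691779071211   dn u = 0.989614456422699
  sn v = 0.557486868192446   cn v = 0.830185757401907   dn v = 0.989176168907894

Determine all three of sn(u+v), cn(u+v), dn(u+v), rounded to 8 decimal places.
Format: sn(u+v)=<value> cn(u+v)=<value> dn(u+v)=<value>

m = k² = 0.069276345616
D = 1 − m·sn²u·sn²v = 0.9935780422512634
sn(u+v) = (sn u·cn v·dn v + sn v·cn u·dn u)/D = 0.9106449393242839/0.9935780422512634 = 0.9165308617941391
cn(u+v) = (cn u·cn v − sn u·sn v·dn u·dn v)/D = 0.3973954208680877/0.9935780422512634 = 0.3999639726011491
dn(u+v) = (dn u·dn v − m·sn u·sn v·cn u·cn v)/D = 0.9642345355628105/0.9935780422512634 = 0.9704668325580485

sn(u+v)=0.91653086 cn(u+v)=0.39996397 dn(u+v)=0.97046683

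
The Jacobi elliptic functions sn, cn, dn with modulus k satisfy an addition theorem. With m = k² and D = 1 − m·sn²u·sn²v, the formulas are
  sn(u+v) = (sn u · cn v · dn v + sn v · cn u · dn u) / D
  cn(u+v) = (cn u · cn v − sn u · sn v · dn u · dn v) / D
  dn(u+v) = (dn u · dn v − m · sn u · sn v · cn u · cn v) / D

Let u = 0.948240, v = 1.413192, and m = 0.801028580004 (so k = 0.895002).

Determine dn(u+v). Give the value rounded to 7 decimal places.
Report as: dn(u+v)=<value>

dn(u+v)=0.4479166

sn u = 0.75420253574732, cn u = 0.6566418621077341, dn u = 0.7378060379755504
sn v = 0.9157172896303428, cn v = 0.4018231519861179, dn v = 0.5729807787345999
m = k² = 0.801028580004
D = 1 − m·sn²u·sn²v = 0.6179265882859896
dn(u+v) = (dn u·dn v − m·sn u·sn v·cn u·cn v)/D = 0.276779576152677/0.6179265882859896 = 0.4479165994789295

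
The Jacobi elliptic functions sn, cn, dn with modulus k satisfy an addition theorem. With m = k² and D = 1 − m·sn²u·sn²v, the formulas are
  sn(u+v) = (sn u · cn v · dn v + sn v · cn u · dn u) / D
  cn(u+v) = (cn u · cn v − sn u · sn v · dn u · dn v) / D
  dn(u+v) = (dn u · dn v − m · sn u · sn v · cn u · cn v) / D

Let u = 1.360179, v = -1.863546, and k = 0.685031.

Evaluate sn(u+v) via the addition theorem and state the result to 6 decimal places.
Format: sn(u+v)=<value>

sn u = 0.9403251305684805, cn u = 0.3402773116465012, dn u = 0.7648976241546288
sn v = -0.999681021314904, cn v = -0.02525580374469201, dn v = 0.7287193245234719
m = k² = 0.469267470961
D = 1 − m·sn²u·sn²v = 0.5853330419071965
sn(u+v) = (sn u·cn v·dn v + sn v·cn u·dn u)/D = -0.2775003968598465/0.5853330419071965 = -0.4740897523154752

sn(u+v)=-0.474090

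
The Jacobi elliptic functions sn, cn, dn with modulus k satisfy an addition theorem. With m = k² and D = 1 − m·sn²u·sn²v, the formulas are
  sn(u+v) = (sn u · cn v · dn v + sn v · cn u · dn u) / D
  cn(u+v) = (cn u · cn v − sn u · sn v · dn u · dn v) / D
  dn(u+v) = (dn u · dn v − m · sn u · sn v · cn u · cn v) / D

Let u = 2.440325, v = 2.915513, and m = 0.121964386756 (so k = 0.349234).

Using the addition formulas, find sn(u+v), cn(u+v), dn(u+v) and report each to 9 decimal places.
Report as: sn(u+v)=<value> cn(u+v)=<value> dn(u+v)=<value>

sn(u+v)=-0.895904439 cn(u+v)=0.444246819 dn(u+v)=0.949792569

sn u = 0.7138461099196363, cn u = -0.7003025998470964, dn u = 0.9684264777922016
sn v = 0.3224796954593352, cn v = -0.94657638150149, dn v = 0.9936380320557253
m = k² = 0.121964386756
D = 1 − m·sn²u·sn²v = 0.9935368091414552
sn(u+v) = (sn u·cn v·dn v + sn v·cn u·dn u)/D = -0.8901140373915006/0.9935368091414552 = -0.8959044387702904
cn(u+v) = (cn u·cn v − sn u·sn v·dn u·dn v)/D = 0.4413755674678728/0.9935368091414552 = 0.4442468194502814
dn(u+v) = (dn u·dn v − m·sn u·sn v·cn u·cn v)/D = 0.9436538780996659/0.9935368091414552 = 0.9497925687475086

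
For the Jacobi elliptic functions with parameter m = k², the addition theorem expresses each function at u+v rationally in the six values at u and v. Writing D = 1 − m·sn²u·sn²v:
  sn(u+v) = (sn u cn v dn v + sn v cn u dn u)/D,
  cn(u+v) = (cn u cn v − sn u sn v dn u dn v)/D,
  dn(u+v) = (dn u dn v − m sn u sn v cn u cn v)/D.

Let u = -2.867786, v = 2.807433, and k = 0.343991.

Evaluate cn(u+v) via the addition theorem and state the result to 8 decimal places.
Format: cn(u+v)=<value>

cn(u+v)=0.99817957

sn u = -0.3639351927658057, cn u = -0.9314242725345501, dn u = 0.9921327310458005
sn v = 0.4189525176436186, cn v = -0.9080081431133057, dn v = 0.9895608160518337
m = k² = 0.118329808081
D = 1 − m·sn²u·sn²v = 0.997249118531426
cn(u+v) = (cn u·cn v − sn u·sn v·dn u·dn v)/D = 0.9954336980591263/0.997249118531426 = 0.9981795717453497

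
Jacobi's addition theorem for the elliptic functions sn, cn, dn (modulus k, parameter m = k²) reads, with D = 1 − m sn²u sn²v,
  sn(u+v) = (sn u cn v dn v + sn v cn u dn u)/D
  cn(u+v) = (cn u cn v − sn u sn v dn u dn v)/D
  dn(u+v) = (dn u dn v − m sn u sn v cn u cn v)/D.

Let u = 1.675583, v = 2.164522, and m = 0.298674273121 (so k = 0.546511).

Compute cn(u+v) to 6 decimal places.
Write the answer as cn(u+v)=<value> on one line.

sn u = 0.9995060124716789, cn u = 0.0314281885091077, dn u = 0.8376280419895872
sn v = 0.9280073410444485, cn v = -0.3725619075638472, dn v = 0.8618482611979444
m = k² = 0.298674273121
D = 1 − m·sn²u·sn²v = 0.7430364871106456
cn(u+v) = (cn u·cn v − sn u·sn v·dn u·dn v)/D = -0.6813141812774253/0.7430364871106456 = -0.9169323352164949

cn(u+v)=-0.916932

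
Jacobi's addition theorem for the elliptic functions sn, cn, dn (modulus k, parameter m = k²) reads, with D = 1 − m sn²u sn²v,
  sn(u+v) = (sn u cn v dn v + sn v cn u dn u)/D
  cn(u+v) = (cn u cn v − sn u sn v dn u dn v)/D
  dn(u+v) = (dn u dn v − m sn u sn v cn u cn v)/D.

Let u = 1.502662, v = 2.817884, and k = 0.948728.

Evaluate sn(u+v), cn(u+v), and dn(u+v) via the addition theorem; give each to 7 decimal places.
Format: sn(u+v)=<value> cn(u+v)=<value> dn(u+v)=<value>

sn u = 0.9208665401082351, cn u = 0.3898779492470537, dn u = 0.4865515476659921
sn v = 0.9970888932342593, cn v = -0.07624787858609452, dn v = 0.3242653854724743
m = k² = 0.900084817984
D = 1 − m·sn²u·sn²v = 0.2411698470916138
sn(u+v) = (sn u·cn v·dn v + sn v·cn u·dn u)/D = 0.1663754863800574/0.2411698470916138 = 0.6898685237249242
cn(u+v) = (cn u·cn v − sn u·sn v·dn u·dn v)/D = -0.1745912159244896/0.2411698470916138 = -0.7239346793555297
dn(u+v) = (dn u·dn v − m·sn u·sn v·cn u·cn v)/D = 0.1823398615085329/0.2411698470916138 = 0.7560640922049719

sn(u+v)=0.6898685 cn(u+v)=-0.7239347 dn(u+v)=0.7560641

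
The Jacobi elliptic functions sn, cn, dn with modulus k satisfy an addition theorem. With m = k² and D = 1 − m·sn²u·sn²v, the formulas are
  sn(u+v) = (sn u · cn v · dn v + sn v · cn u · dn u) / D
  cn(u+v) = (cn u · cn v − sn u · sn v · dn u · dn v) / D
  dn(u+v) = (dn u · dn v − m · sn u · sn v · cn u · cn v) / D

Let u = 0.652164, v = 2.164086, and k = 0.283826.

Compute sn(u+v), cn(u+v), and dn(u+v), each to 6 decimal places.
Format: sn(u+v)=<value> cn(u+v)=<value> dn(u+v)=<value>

sn u = 0.6041892359075551, cn u = 0.7968408669323159, dn u = 0.9851867980931453
sn v = 0.8580999873726196, cn v = -0.5134826303499565, dn v = 0.9698880698376048
m = k² = 0.080557198276
D = 1 − m·sn²u·sn²v = 0.9783465993359688
sn(u+v) = (sn u·cn v·dn v + sn v·cn u·dn u)/D = 0.3727415951049468/0.9783465993359688 = 0.380991353532518
cn(u+v) = (cn u·cn v − sn u·sn v·dn u·dn v)/D = -0.904558329634344/0.9783465993359688 = -0.9245786005167218
dn(u+v) = (dn u·dn v − m·sn u·sn v·cn u·cn v)/D = 0.9726097622528458/0.9783465993359688 = 0.9941361915224965

sn(u+v)=0.380991 cn(u+v)=-0.924579 dn(u+v)=0.994136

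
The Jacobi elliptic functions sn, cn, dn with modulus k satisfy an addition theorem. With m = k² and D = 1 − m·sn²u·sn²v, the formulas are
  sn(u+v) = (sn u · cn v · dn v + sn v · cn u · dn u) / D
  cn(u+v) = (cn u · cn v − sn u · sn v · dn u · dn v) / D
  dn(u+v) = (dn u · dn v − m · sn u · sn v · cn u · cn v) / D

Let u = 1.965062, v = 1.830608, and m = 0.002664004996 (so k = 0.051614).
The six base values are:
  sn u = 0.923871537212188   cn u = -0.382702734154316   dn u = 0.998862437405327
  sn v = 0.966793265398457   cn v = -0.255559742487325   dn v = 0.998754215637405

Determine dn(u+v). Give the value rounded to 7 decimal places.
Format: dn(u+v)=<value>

dn(u+v)=0.9995096

m = k² = 0.002664004996
D = 1 − m·sn²u·sn²v = 0.9978746745492009
dn(u+v) = (dn u·dn v − m·sn u·sn v·cn u·cn v)/D = 0.997385349912382/0.9978746745492009 = 0.9995096331740858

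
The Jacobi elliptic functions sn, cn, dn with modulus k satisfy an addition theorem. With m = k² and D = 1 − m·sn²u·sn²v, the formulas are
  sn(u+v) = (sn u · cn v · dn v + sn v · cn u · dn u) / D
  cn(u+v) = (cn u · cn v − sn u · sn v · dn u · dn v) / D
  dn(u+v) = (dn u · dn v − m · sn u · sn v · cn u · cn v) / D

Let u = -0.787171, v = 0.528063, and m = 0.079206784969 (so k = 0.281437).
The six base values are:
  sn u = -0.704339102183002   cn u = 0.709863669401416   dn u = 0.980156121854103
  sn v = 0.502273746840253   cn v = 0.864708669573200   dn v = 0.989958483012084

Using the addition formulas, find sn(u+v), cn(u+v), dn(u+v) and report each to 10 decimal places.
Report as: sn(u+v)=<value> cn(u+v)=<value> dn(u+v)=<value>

sn(u+v)=-0.2559994624 cn(u+v)=0.9666769239 dn(u+v)=0.9974011861

m = k² = 0.079206784969
D = 1 − m·sn²u·sn²v = 0.9900869580995463
sn(u+v) = (sn u·cn v·dn v + sn v·cn u·dn u)/D = -0.2534617289723715/0.9900869580995463 = -0.2559994623693323
cn(u+v) = (cn u·cn v − sn u·sn v·dn u·dn v)/D = 0.9570942150828981/0.9900869580995463 = 0.9666769239340581
dn(u+v) = (dn u·dn v − m·sn u·sn v·cn u·cn v)/D = 0.9875139063057441/0.9900869580995463 = 0.9974011860546663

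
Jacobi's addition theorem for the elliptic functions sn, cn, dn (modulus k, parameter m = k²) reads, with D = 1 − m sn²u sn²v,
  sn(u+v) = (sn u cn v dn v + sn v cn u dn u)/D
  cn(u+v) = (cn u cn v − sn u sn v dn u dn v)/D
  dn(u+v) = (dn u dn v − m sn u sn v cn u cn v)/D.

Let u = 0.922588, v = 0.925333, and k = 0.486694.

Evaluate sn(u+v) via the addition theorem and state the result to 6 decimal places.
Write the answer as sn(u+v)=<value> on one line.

sn u = 0.7811789025363389, cn u = 0.6243072338457414, dn u = 0.9249063182294456
sn v = 0.7827611459673859, cn v = 0.6223222544340069, dn v = 0.924589396470674
m = k² = 0.236871049636
D = 1 − m·sn²u·sn²v = 0.9114330851521817
sn(u+v) = (sn u·cn v·dn v + sn v·cn u·dn u)/D = 0.9014709333380836/0.9114330851521817 = 0.9890697935192525

sn(u+v)=0.989070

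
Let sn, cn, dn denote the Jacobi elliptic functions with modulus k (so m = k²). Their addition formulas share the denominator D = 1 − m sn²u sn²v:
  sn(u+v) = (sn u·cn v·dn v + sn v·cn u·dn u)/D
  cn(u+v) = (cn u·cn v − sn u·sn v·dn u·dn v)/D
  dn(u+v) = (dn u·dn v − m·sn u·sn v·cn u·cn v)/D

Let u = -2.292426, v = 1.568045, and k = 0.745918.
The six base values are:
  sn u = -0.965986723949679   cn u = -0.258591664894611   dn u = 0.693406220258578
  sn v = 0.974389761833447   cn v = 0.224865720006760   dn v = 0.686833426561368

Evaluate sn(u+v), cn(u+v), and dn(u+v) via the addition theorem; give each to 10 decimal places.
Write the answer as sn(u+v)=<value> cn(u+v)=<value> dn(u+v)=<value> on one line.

m = k² = 0.556393662724
D = 1 − m·sn²u·sn²v = 0.5070647062824744
sn(u+v) = (sn u·cn v·dn v + sn v·cn u·dn u)/D = -0.3239090235871856/0.5070647062824744 = -0.6387922874023559
cn(u+v) = (cn u·cn v − sn u·sn v·dn u·dn v)/D = 0.390125057893143/0.5070647062824744 = 0.7693792390981615
dn(u+v) = (dn u·dn v − m·sn u·sn v·cn u·cn v)/D = 0.4458020093398149/0.5070647062824744 = 0.8791816977525321

sn(u+v)=-0.6387922874 cn(u+v)=0.7693792391 dn(u+v)=0.8791816978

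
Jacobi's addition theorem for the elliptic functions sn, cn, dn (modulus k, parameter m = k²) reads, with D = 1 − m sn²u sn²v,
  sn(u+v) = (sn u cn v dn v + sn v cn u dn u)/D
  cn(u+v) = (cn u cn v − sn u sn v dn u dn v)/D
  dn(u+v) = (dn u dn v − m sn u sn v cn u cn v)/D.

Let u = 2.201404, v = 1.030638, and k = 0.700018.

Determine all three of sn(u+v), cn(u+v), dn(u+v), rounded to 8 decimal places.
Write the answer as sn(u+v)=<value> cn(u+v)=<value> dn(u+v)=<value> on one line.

sn(u+v)=0.43661257 cn(u+v)=-0.89964963 dn(u+v)=0.95214822

sn u = 0.9672571854957677, cn u = -0.2537982212443696, dn u = 0.7358933727791955
sn v = 0.81854495746381, cn v = 0.5744424711061757, dn v = 0.819558021230187
m = k² = 0.490025200324
D = 1 − m·sn²u·sn²v = 0.6928239021781112
sn(u+v) = (sn u·cn v·dn v + sn v·cn u·dn u)/D = 0.3024956243617113/0.6928239021781112 = 0.4366125698185651
cn(u+v) = (cn u·cn v − sn u·sn v·dn u·dn v)/D = -0.6232987699902218/0.6928239021781112 = -0.8996496339555909
dn(u+v) = (dn u·dn v − m·sn u·sn v·cn u·cn v)/D = 0.6596710454138921/0.6928239021781112 = 0.9521482202620427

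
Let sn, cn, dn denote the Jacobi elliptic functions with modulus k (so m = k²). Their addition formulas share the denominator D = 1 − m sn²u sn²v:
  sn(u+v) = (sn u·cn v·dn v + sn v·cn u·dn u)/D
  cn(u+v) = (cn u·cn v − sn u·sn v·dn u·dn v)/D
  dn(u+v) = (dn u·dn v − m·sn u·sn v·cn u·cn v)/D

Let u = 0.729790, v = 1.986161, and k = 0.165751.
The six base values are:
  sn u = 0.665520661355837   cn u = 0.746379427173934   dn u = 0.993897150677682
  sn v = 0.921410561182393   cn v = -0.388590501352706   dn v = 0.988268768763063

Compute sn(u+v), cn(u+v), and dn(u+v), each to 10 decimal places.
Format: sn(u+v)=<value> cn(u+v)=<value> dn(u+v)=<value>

m = k² = 0.027473394001
D = 1 − m·sn²u·sn²v = 0.989669014027437
sn(u+v) = (sn u·cn v·dn v + sn v·cn u·dn u)/D = 0.427943688793207/0.989669014027437 = 0.4324109199415057
cn(u+v) = (cn u·cn v − sn u·sn v·dn u·dn v)/D = -0.8923614494968405/0.989669014027437 = -0.9016766584066268
dn(u+v) = (dn u·dn v − m·sn u·sn v·cn u·cn v)/D = 0.9871237993866719/0.989669014027437 = 0.9974282162978838

sn(u+v)=0.4324109199 cn(u+v)=-0.9016766584 dn(u+v)=0.9974282163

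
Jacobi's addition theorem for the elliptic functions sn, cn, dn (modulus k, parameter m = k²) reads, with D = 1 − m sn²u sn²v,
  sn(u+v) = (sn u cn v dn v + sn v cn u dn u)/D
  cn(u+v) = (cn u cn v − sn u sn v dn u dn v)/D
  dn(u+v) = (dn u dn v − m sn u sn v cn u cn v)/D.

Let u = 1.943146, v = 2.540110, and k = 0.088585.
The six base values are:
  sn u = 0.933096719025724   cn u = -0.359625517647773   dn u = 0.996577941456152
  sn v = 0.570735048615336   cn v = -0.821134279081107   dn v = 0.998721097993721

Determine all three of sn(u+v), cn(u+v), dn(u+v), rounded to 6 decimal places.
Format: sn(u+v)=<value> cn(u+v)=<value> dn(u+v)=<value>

m = k² = 0.007847302225
D = 1 − m·sn²u·sn²v = 0.9977744221509993
sn(u+v) = (sn u·cn v·dn v + sn v·cn u·dn u)/D = -0.9697663166577436/0.9977744221509993 = -0.9719294212484662
cn(u+v) = (cn u·cn v − sn u·sn v·dn u·dn v)/D = -0.2347489905725552/0.9977744221509993 = -0.2352726080775692
dn(u+v) = (dn u·dn v − m·sn u·sn v·cn u·cn v)/D = 0.9940693275357247/0.9977744221509993 = 0.9962866410152235

sn(u+v)=-0.971929 cn(u+v)=-0.235273 dn(u+v)=0.996287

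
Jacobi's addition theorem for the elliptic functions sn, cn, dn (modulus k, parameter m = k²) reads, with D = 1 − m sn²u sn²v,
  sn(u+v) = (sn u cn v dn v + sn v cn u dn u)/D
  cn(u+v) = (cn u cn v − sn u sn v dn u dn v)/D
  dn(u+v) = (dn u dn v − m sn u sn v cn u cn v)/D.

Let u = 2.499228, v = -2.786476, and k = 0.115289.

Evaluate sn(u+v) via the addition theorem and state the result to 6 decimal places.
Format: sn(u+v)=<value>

sn u = 0.6070290474590225, cn u = -0.7946796433412598, dn u = 0.9975481300054132
sn v = -0.3574435585017454, cn v = -0.9339347420915496, dn v = 0.9991505355726077
m = k² = 0.013291553521
D = 1 − m·sn²u·sn²v = 0.9993742373450682
sn(u+v) = (sn u·cn v·dn v + sn v·cn u·dn u)/D = -0.283087275557131/0.9993742373450682 = -0.283264531922675

sn(u+v)=-0.283265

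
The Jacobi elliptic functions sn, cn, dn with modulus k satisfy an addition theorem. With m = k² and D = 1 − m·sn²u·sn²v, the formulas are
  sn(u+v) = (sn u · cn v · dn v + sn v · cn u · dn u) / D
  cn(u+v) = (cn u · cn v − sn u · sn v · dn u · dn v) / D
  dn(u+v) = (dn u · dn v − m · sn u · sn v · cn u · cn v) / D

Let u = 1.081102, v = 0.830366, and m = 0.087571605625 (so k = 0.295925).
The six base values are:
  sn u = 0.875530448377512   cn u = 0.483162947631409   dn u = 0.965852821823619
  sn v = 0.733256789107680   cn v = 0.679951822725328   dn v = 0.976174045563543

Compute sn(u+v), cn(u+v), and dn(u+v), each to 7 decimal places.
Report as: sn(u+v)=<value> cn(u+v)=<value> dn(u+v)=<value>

m = k² = 0.087571605625
D = 1 − m·sn²u·sn²v = 0.9639074134675327
sn(u+v) = (sn u·cn v·dn v + sn v·cn u·dn u)/D = 0.9233192557401943/0.9639074134675327 = 0.9578920577222996
cn(u+v) = (cn u·cn v − sn u·sn v·dn u·dn v)/D = -0.2767653405270294/0.9639074134675327 = -0.287128552659847
dn(u+v) = (dn u·dn v − m·sn u·sn v·cn u·cn v)/D = 0.924370646667001/0.9639074134675327 = 0.9589828169717014

sn(u+v)=0.9578921 cn(u+v)=-0.2871286 dn(u+v)=0.9589828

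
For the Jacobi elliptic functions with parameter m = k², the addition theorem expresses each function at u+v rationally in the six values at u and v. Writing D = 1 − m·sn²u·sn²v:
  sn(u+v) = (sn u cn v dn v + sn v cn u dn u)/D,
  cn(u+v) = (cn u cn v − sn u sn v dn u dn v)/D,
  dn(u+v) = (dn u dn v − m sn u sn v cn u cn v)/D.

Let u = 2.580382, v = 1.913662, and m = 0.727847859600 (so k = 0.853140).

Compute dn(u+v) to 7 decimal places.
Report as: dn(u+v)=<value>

sn u = 0.969623040852496, cn u = -0.2446040855095412, dn u = 0.5618719793327524
sn v = 0.9942323416358001, cn v = 0.1072476146373134, dn v = 0.5296450542474933
m = k² = 0.7278478596
D = 1 − m·sn²u·sn²v = 0.3235709731592274
dn(u+v) = (dn u·dn v − m·sn u·sn v·cn u·cn v)/D = 0.3159997047283643/0.3235709731592274 = 0.9766009034835851

dn(u+v)=0.9766009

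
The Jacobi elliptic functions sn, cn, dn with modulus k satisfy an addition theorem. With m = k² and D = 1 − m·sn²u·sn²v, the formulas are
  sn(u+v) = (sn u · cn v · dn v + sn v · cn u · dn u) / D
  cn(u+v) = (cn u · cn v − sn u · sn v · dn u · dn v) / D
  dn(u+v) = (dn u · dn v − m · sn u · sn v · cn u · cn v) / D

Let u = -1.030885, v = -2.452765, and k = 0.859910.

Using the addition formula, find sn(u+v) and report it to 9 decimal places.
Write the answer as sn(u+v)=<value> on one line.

sn u = -0.797380075979236, cn u = 0.6034774348982304, dn u = 0.7279077247035434
sn v = -0.9868065374351325, cn v = -0.161903853182327, dn v = 0.529091451356565
m = k² = 0.7394452081
D = 1 − m·sn²u·sn²v = 0.5421736397446547
sn(u+v) = (sn u·cn v·dn v + sn v·cn u·dn u)/D = -0.3651751886400139/0.5421736397446547 = -0.6735391798317582

sn(u+v)=-0.673539180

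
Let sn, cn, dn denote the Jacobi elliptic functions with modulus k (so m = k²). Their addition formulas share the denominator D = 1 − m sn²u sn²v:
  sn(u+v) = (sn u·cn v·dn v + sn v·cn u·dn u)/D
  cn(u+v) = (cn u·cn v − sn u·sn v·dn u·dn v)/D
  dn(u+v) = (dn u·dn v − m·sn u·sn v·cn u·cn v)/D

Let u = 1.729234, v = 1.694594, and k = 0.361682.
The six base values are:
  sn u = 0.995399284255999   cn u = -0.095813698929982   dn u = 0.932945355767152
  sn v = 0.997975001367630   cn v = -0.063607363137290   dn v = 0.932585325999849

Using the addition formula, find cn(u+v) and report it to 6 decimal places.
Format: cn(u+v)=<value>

cn(u+v)=-0.985405

m = k² = 0.130813869124
D = 1 − m·sn²u·sn²v = 0.8709114375003017
cn(u+v) = (cn u·cn v − sn u·sn v·dn u·dn v)/D = -0.8582000873843619/0.8709114375003017 = -0.9854045433684692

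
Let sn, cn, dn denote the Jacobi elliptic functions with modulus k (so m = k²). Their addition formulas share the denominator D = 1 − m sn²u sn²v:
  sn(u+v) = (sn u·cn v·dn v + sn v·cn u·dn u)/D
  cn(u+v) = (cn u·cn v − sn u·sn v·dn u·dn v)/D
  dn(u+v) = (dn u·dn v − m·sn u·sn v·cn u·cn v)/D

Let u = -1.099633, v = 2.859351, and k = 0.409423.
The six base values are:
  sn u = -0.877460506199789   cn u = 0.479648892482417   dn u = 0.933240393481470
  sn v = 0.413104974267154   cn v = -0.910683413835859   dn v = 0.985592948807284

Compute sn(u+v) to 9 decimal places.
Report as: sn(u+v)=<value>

m = k² = 0.167627192929
D = 1 − m·sn²u·sn²v = 0.9779747686988223
sn(u+v) = (sn u·cn v·dn v + sn v·cn u·dn u)/D = 0.9724934552900054/0.9779747686988223 = 0.9943952404660606

sn(u+v)=0.994395240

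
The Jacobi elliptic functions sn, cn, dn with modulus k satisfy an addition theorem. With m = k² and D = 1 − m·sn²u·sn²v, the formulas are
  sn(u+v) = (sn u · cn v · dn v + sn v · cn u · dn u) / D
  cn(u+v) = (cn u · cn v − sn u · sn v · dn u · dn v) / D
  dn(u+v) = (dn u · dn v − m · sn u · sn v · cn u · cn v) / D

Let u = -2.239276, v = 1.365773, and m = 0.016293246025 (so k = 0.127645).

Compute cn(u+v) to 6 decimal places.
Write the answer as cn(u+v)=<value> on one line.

cn(u+v)=0.643335

sn u = -0.7916303636675779, cn u = -0.6110003005887463, dn u = 0.9948815863504192
sn v = 0.978077522183373, cn v = 0.2082411116941934, dn v = 0.9921760429333933
m = k² = 0.016293246025
D = 1 − m·sn²u·sn²v = 0.9902321482631406
cn(u+v) = (cn u·cn v − sn u·sn v·dn u·dn v)/D = 0.6370505243088066/0.9902321482631406 = 0.6433345205224736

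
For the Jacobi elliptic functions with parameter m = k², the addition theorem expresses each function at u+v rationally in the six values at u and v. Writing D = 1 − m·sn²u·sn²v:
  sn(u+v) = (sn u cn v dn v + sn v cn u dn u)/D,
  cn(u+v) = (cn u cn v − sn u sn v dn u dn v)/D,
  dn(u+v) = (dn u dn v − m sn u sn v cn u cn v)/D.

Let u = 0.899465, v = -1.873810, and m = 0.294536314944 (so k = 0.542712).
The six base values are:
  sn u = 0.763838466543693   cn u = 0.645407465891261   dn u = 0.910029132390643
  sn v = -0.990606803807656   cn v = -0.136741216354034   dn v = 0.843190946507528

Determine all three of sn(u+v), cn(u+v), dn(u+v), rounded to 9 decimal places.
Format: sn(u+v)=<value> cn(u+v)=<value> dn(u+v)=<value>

sn(u+v)=-0.805772886 cn(u+v)=0.592224667 dn(u+v)=0.899314419

m = k² = 0.294536314944
D = 1 − m·sn²u·sn²v = 0.8313662441365308
sn(u+v) = (sn u·cn v·dn v + sn v·cn u·dn u)/D = -0.6698923776379243/0.8313662441365308 = -0.8057728857318285
cn(u+v) = (cn u·cn v − sn u·sn v·dn u·dn v)/D = 0.4923555973808873/0.8313662441365308 = 0.5922246673513369
dn(u+v) = (dn u·dn v − m·sn u·sn v·cn u·cn v)/D = 0.7476596504758699/0.8313662441365308 = 0.8993144185838338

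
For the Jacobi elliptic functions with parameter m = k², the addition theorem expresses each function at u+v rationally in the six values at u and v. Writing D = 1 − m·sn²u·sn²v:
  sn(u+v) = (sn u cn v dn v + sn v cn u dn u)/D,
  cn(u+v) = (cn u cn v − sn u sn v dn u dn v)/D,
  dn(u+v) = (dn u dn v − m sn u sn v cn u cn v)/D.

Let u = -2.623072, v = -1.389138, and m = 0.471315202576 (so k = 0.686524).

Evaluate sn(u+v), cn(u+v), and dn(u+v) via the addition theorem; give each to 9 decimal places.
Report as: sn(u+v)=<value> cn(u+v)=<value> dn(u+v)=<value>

sn(u+v)=0.340911058 cn(u+v)=-0.940095554 dn(u+v)=0.972226096

sn u = -0.8235404893827624, cn u = -0.5672574921031896, dn u = 0.8248303486228493
sn v = -0.9474099533057747, cn v = 0.3200224685504907, dn v = 0.7595750468901357
m = k² = 0.471315202576
D = 1 − m·sn²u·sn²v = 0.7130823621167019
sn(u+v) = (sn u·cn v·dn v + sn v·cn u·dn u)/D = 0.2430976623154792/0.7130823621167019 = 0.3409110577267289
cn(u+v) = (cn u·cn v − sn u·sn v·dn u·dn v)/D = -0.6703655582879272/0.7130823621167019 = -0.9400955540367388
dn(u+v) = (dn u·dn v − m·sn u·sn v·cn u·cn v)/D = 0.6932772813376539/0.7130823621167019 = 0.9722260964073506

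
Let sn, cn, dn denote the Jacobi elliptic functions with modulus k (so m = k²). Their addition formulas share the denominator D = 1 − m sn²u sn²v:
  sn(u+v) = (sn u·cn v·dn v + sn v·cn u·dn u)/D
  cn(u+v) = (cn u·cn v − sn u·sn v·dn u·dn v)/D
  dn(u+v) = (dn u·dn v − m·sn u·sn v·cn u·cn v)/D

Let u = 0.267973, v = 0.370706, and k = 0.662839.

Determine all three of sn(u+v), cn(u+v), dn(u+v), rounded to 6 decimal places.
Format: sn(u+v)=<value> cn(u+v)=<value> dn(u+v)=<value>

sn u = 0.263439642149778, cn u = 0.9646758807723954, dn u = 0.9846362424731593
sn v = 0.3588975740018803, cn v = 0.9333769503129831, dn v = 0.9712917816375541
m = k² = 0.439355539921
D = 1 − m·sn²u·sn²v = 0.9960724709335881
sn(u+v) = (sn u·cn v·dn v + sn v·cn u·dn u)/D = 0.5797300650612723/0.9960724709335881 = 0.5820159496205222
cn(u+v) = (cn u·cn v − sn u·sn v·dn u·dn v)/D = 0.8099835918188693/0.9960724709335881 = 0.8131773695740196
dn(u+v) = (dn u·dn v − m·sn u·sn v·cn u·cn v)/D = 0.9189661063963145/0.9960724709335881 = 0.9225896038819303

sn(u+v)=0.582016 cn(u+v)=0.813177 dn(u+v)=0.922590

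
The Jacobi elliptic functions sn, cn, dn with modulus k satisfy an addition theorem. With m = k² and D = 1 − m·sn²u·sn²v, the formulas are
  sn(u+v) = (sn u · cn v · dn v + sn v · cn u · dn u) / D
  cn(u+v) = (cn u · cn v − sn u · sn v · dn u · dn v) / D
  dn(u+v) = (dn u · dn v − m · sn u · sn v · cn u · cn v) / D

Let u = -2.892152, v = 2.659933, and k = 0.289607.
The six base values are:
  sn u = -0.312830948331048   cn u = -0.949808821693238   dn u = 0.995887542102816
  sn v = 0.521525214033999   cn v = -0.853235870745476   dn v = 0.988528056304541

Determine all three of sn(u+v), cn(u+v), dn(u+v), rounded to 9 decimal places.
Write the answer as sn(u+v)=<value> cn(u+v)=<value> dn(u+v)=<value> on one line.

m = k² = 0.083872214449
D = 1 − m·sn²u·sn²v = 0.9977675170431288
sn(u+v) = (sn u·cn v·dn v + sn v·cn u·dn u)/D = -0.2294556344952486/0.9977675170431288 = -0.2299690364497308
cn(u+v) = (cn u·cn v − sn u·sn v·dn u·dn v)/D = 0.9710252982619934/0.9977675170431288 = 0.973197946090302
dn(u+v) = (dn u·dn v − m·sn u·sn v·cn u·cn v)/D = 0.9955521861522119/0.9977675170431288 = 0.9977797123547558

sn(u+v)=-0.229969036 cn(u+v)=0.973197946 dn(u+v)=0.997779712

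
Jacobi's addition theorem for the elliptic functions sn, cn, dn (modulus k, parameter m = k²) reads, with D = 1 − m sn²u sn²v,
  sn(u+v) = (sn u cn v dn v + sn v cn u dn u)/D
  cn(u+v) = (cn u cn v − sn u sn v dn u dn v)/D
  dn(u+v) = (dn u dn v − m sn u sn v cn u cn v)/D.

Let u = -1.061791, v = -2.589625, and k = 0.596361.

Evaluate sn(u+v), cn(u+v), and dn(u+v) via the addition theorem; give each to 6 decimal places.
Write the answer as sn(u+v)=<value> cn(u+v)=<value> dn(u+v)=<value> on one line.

sn u = -0.844401557177881, cn u = 0.5357107523986893, dn u = 0.8639555030296285
sn v = -0.76373340859275, cn v = -0.6455317812465158, dn v = 0.8902558295788738
m = k² = 0.355646442321
D = 1 − m·sn²u·sn²v = 0.85208912811621
sn(u+v) = (sn u·cn v·dn v + sn v·cn u·dn u)/D = 0.1317888800014306/0.85208912811621 = 0.1546656043984367
cn(u+v) = (cn u·cn v − sn u·sn v·dn u·dn v)/D = -0.8418358351613523/0.85208912811621 = -0.9879668773881371
dn(u+v) = (dn u·dn v − m·sn u·sn v·cn u·cn v)/D = 0.8484567785027472/0.85208912811621 = 0.9957371247987952

sn(u+v)=0.154666 cn(u+v)=-0.987967 dn(u+v)=0.995737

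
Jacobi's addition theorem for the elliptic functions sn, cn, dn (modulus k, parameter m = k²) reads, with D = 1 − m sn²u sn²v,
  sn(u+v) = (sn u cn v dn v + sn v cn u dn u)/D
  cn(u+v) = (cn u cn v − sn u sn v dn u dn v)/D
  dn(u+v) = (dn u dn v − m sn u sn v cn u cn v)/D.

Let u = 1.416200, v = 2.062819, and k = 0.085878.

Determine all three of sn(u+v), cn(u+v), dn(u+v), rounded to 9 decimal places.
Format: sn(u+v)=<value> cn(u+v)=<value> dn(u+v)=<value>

sn(u+v)=-0.325524145 cn(u+v)=-0.945533728 dn(u+v)=0.999609172

sn u = 0.9877121346242105, cn u = 0.1562841614370615, dn u = 0.9963960569579322
sn v = 0.8835328354671539, cn v = -0.4683692225705818, dn v = 0.9971172587212692
m = k² = 0.007375030884
D = 1 − m·sn²u·sn²v = 0.9943834450727623
sn(u+v) = (sn u·cn v·dn v + sn v·cn u·dn u)/D = -0.3236958202941902/0.9943834450727623 = -0.3255241445320967
cn(u+v) = (cn u·cn v − sn u·sn v·dn u·dn v)/D = -0.9402230861656433/0.9943834450727623 = -0.9455337282861181
dn(u+v) = (dn u·dn v − m·sn u·sn v·cn u·cn v)/D = 0.993994812658105/0.9943834450727623 = 0.9996091724811158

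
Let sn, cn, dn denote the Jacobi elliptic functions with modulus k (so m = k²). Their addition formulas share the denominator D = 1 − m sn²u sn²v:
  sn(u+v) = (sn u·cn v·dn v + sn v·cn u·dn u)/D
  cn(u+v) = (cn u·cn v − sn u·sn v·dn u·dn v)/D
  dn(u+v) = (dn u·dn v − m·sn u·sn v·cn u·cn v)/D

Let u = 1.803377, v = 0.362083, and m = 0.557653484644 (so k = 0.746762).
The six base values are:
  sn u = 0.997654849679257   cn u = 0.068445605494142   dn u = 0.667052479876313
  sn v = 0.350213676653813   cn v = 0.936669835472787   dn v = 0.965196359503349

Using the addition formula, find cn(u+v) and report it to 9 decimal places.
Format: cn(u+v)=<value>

cn(u+v)=-0.172589822

m = k² = 0.557653484644
D = 1 − m·sn²u·sn²v = 0.9319244339835732
cn(u+v) = (cn u·cn v − sn u·sn v·dn u·dn v)/D = -0.160840672216802/0.9319244339835732 = -0.1725898220409114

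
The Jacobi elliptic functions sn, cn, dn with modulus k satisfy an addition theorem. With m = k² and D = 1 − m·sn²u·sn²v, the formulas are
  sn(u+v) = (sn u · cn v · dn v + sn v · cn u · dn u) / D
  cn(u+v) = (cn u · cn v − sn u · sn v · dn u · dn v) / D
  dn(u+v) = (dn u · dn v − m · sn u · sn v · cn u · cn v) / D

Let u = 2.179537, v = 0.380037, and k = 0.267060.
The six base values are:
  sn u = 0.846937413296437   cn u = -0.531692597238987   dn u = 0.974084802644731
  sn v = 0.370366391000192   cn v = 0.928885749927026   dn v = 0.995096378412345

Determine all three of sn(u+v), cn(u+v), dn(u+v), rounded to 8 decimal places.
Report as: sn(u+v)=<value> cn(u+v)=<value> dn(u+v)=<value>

m = k² = 0.0713210436
D = 1 − m·sn²u·sn²v = 0.9929824831369544
sn(u+v) = (sn u·cn v·dn v + sn v·cn u·dn u)/D = 0.5910325554858291/0.9929824831369544 = 0.5952094478229709
cn(u+v) = (cn u·cn v − sn u·sn v·dn u·dn v)/D = -0.7979315322587034/0.9929824831369544 = -0.8035706025124824
dn(u+v) = (dn u·dn v − m·sn u·sn v·cn u·cn v)/D = 0.9803572725471887/0.9929824831369544 = 0.9872855656527988

sn(u+v)=0.59520945 cn(u+v)=-0.80357060 dn(u+v)=0.98728557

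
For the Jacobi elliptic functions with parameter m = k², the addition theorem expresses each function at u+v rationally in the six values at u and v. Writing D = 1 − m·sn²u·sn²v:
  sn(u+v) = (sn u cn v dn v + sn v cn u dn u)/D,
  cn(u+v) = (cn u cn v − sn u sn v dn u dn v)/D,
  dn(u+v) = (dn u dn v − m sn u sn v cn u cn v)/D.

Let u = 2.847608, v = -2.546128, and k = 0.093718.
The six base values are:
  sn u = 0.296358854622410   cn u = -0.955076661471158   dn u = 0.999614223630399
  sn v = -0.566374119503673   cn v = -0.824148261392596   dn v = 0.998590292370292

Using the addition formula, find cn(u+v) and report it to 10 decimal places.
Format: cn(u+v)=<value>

cn(u+v)=0.9549097678

m = k² = 0.008783063524
D = 1 − m·sn²u·sn²v = 0.9997525493270945
cn(u+v) = (cn u·cn v − sn u·sn v·dn u·dn v)/D = 0.9546734747111906/0.9997525493270945 = 0.9549097677757907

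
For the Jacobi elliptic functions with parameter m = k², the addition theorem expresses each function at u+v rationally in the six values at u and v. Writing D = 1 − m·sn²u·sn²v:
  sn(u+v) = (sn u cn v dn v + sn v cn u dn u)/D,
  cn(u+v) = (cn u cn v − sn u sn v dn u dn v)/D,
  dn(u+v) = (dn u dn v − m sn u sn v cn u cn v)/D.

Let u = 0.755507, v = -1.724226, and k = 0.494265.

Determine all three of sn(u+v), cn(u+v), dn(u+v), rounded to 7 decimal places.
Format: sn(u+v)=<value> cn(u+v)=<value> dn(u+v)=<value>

sn u = 0.6742201101456806, cn u = 0.7385304618464606, dn u = 0.9428408320228269
sn v = -0.9993476037203475, cn v = -0.03611602052274435, dn v = 0.8694945450467934
m = k² = 0.244297890225
D = 1 − m·sn²u·sn²v = 0.8890936859982069
sn(u+v) = (sn u·cn v·dn v + sn v·cn u·dn u)/D = -0.717034720991964/0.8890936859982069 = -0.8064782511495758
cn(u+v) = (cn u·cn v − sn u·sn v·dn u·dn v)/D = 0.5256888731691537/0.8890936859982069 = 0.5912637570684692
dn(u+v) = (dn u·dn v − m·sn u·sn v·cn u·cn v)/D = 0.8154045379634308/0.8890936859982069 = 0.9171188040188998

sn(u+v)=-0.8064783 cn(u+v)=0.5912638 dn(u+v)=0.9171188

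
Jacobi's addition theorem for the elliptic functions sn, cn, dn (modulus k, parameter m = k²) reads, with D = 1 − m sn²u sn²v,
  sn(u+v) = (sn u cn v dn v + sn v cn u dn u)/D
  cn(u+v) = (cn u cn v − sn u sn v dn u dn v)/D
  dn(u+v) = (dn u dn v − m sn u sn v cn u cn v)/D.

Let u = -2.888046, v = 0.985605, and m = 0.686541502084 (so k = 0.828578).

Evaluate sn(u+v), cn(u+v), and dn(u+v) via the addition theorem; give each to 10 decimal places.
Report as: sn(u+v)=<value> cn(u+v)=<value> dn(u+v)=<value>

sn(u+v)=-0.9962871056 cn(u+v)=0.0860929916 dn(u+v)=0.5643998102

sn u = -0.8766848361954062, cn u = -0.4810651702056945, dn u = 0.687270304282441
sn v = 0.7810854786412441, cn v = 0.6244241147295471, dn v = 0.762328530511334
m = k² = 0.686541502084
D = 1 − m·sn²u·sn²v = 0.6780778104130397
sn(u+v) = (sn u·cn v·dn v + sn v·cn u·dn u)/D = -0.6755601791108077/0.6780778104130397 = -0.9962871056041512
cn(u+v) = (cn u·cn v − sn u·sn v·dn u·dn v)/D = 0.05837774725283259/0.6780778104130397 = 0.08609299162477057
dn(u+v) = (dn u·dn v − m·sn u·sn v·cn u·cn v)/D = 0.3827069874843286/0.6780778104130397 = 0.56439981017991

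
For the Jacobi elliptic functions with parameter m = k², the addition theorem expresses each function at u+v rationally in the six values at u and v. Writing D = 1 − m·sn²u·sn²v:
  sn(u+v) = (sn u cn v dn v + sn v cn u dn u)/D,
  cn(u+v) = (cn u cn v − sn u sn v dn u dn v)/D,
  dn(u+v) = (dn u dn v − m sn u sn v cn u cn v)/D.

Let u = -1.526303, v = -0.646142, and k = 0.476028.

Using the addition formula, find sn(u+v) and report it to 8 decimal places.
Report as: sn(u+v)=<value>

sn(u+v)=-0.90348892

sn u = -0.9916433220655279, cn u = 0.1290097740593471, dn u = 0.8815717835064634
sn v = -0.5946265078873196, cn v = 0.804002062259626, dn v = 0.9591025376073063
m = k² = 0.226602656784
D = 1 − m·sn²u·sn²v = 0.921211195263788
sn(u+v) = (sn u·cn v·dn v + sn v·cn u·dn u)/D = -0.8323041044806955/0.921211195263788 = -0.9034889162873949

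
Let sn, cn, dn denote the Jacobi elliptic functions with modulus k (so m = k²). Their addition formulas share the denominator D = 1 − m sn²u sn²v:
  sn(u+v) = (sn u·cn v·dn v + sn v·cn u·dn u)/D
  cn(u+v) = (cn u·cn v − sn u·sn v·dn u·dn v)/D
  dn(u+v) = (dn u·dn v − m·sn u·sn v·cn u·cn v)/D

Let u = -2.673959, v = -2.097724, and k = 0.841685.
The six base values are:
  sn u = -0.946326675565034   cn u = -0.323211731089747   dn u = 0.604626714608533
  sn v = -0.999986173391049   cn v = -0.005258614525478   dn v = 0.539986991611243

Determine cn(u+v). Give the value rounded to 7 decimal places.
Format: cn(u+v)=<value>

cn(u+v)=-0.8404551

m = k² = 0.708433639225
D = 1 − m·sn²u·sn²v = 0.3655910078322643
cn(u+v) = (cn u·cn v − sn u·sn v·dn u·dn v)/D = -0.3072628090154714/0.3655910078322643 = -0.8404550506790521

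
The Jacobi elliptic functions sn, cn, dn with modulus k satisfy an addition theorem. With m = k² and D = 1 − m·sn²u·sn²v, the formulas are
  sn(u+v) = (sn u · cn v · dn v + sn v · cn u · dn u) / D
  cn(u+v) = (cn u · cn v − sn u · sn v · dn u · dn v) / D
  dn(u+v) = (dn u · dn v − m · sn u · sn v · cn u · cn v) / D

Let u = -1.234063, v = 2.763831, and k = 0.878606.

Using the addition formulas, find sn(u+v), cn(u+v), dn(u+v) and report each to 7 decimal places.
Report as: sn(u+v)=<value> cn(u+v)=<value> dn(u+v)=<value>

sn u = -0.8705376705794919, cn u = 0.4921017822585405, dn u = 0.6441969891112195
sn v = 0.9606640229082092, cn v = -0.2777132245497425, dn v = 0.5362720796239591
m = k² = 0.771948503236
D = 1 − m·sn²u·sn²v = 0.460108462003612
sn(u+v) = (sn u·cn v·dn v + sn v·cn u·dn u)/D = 0.4341896125990928/0.460108462003612 = 0.9436679575688488
cn(u+v) = (cn u·cn v − sn u·sn v·dn u·dn v)/D = 0.1522470923150224/0.460108462003612 = 0.3308939193424946
dn(u+v) = (dn u·dn v − m·sn u·sn v·cn u·cn v)/D = 0.2572383847899082/0.460108462003612 = 0.5590820557173078

sn(u+v)=0.9436680 cn(u+v)=0.3308939 dn(u+v)=0.5590821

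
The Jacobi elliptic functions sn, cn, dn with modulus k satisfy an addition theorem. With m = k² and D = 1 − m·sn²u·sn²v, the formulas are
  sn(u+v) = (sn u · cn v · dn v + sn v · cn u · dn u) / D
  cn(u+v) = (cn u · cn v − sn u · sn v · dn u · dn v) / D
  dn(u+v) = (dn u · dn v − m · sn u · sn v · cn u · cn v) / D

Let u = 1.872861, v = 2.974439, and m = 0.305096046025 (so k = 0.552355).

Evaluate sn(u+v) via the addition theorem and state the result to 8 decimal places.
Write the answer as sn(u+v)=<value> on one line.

sn(u+v)=-0.96790458

sn u = 0.9915377813830299, cn u = -0.1298184427961558, dn u = 0.8366873282114435
sn v = 0.439115236825256, cn v = -0.898430747908763, dn v = 0.9701395321680854
m = k² = 0.305096046025
D = 1 − m·sn²u·sn²v = 0.9421621517547351
sn(u+v) = (sn u·cn v·dn v + sn v·cn u·dn u)/D = -0.9119230643071035/0.9421621517547351 = -0.967904582675803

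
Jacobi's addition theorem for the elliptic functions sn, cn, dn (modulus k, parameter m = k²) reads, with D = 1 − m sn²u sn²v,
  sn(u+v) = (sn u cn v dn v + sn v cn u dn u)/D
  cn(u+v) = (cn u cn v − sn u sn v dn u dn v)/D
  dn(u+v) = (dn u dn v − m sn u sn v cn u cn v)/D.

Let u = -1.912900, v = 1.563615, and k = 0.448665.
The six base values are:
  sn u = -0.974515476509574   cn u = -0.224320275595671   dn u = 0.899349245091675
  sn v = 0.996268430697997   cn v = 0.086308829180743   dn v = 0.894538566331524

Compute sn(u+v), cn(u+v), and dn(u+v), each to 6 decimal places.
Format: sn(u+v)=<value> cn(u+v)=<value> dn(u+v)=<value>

sn(u+v)=-0.340916 cn(u+v)=0.940094 dn(u+v)=0.988233

m = k² = 0.201300282225
D = 1 − m·sn²u·sn²v = 0.8102531378539482
sn(u+v) = (sn u·cn v·dn v + sn v·cn u·dn u)/D = -0.2762284587614753/0.8102531378539482 = -0.3409162468572466
cn(u+v) = (cn u·cn v − sn u·sn v·dn u·dn v)/D = 0.7617138478276662/0.8102531378539482 = 0.9400936722629128
dn(u+v) = (dn u·dn v − m·sn u·sn v·cn u·cn v)/D = 0.8007187401153947/0.8102531378539482 = 0.9882328160261045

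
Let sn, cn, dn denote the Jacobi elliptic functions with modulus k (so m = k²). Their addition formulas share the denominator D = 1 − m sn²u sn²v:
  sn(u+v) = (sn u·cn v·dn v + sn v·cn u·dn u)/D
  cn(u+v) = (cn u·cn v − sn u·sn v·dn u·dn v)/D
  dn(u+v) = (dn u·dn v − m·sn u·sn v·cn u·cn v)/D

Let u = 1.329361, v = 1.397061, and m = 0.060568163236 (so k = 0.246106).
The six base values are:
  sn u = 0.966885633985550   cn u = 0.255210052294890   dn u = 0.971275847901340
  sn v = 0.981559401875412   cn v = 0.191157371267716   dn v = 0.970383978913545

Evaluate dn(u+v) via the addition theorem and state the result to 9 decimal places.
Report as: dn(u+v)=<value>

dn(u+v)=0.993929181

m = k² = 0.060568163236
D = 1 − m·sn²u·sn²v = 0.9454458500252929
dn(u+v) = (dn u·dn v − m·sn u·sn v·cn u·cn v)/D = 0.939706218986555/0.9454458500252929 = 0.9939291805674705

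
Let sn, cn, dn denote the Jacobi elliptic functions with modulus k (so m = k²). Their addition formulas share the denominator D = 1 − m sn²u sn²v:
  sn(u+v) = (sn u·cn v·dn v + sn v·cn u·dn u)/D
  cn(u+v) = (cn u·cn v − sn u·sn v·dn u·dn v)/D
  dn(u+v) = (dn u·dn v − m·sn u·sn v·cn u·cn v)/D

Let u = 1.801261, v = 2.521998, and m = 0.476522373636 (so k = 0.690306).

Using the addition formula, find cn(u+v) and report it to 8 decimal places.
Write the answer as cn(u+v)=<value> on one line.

cn(u+v)=-0.80586844

sn u = 0.9997076582750557, cn u = 0.02417846120422923, dn u = 0.7237100250680579
sn v = 0.8701929468263729, cn v = -0.4927111073373863, dn v = 0.7994749627099341
m = k² = 0.476522373636
D = 1 − m·sn²u·sn²v = 0.6393711622111194
cn(u+v) = (cn u·cn v − sn u·sn v·dn u·dn v)/D = -0.5152490433775936/0.6393711622111194 = -0.8058684436059365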